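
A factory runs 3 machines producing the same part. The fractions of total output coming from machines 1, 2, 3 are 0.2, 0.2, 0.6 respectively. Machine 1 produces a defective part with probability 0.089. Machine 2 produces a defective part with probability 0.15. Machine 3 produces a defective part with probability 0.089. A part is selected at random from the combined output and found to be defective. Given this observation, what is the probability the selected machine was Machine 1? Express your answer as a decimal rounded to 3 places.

P(defective|M1) = 0.089; P(defective|M2) = 0.15; P(defective|M3) = 0.089.
Prior × likelihood for each source: 0.2·0.089=0.01780, 0.2·0.15=0.03000, 0.6·0.089=0.05340. Summing gives P(defective) = 0.10120.
P(Machine 1 | defective) = 0.01780 / 0.10120 = 0.176.

Posterior probability ≈ 0.176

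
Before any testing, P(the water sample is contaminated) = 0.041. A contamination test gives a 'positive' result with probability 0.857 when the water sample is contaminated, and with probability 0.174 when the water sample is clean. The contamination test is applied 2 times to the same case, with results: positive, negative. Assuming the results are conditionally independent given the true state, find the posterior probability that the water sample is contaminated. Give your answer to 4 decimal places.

Let H be the event that the water sample is contaminated; start with P(H) = 0.041. P('positive'|H) = 0.857, P('positive'|¬H) = 0.174.
Update on result 1 ('positive'): P(H) ← 0.857·0.0410 / (0.857·0.0410 + 0.174·0.9590) = 0.035137/0.20200 = 0.1739.
Update on result 2 ('negative'): P(H) ← 0.143·0.1739 / (0.143·0.1739 + 0.826·0.8261) = 0.024874/0.70720 = 0.0352.

Posterior P(H) ≈ 0.0352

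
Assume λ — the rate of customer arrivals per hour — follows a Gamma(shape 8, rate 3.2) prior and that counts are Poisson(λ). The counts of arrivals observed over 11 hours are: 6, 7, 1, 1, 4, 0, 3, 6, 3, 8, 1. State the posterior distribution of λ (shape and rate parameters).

Posterior: Gamma(shape=48, rate=14.2)

Total count ∑xᵢ = 40 over n = 11 hours.
Gamma is conjugate to the Poisson likelihood: posterior is Gamma(shape = 8+40 = 48, rate = 3.2+11 = 14.2).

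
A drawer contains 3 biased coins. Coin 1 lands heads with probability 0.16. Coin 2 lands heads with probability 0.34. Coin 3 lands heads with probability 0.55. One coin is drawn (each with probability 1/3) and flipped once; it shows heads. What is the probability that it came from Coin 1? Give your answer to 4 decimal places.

Tabulate prior·likelihood by source: [1] prior 0.333333, lik 0.16, product 0.05333; [2] prior 0.333333, lik 0.34, product 0.1133; [3] prior 0.333333, lik 0.55, product 0.1833.
Normalizing constant = 0.35000; the posterior for Coin 1 is its product over the sum, 0.05333/0.35000 = 0.1524.

Posterior probability ≈ 0.1524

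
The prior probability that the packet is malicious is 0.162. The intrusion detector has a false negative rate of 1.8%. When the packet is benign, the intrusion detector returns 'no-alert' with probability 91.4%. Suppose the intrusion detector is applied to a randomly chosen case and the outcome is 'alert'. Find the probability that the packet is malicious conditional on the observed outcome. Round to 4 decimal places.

Write H for 'the packet is malicious'. Prior odds H:¬H = 0.162/0.838 = 0.19332. For the 'alert' outcome, the likelihood ratio is 0.982/0.086 = 11.419.
Posterior odds = 0.19332 × 11.419 = 2.2074, so P(H|E) = 2.2074/(1+2.2074) = 0.6882.

P(H | E) ≈ 0.6882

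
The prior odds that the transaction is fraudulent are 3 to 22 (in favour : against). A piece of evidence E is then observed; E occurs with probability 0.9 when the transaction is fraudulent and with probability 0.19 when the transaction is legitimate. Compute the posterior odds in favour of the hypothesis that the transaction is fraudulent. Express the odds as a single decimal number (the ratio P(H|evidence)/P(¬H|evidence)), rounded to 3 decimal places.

Posterior odds ≈ 0.646

Prior odds = 3/22 = 0.13636.
Likelihood ratio for E = 0.9/0.19 = 4.7368.
Posterior odds = prior odds × LR = 0.64593.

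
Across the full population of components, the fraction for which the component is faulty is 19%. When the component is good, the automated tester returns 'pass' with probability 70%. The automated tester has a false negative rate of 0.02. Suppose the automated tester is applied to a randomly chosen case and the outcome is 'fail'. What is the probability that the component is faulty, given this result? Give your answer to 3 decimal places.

Let H be the event that the component is faulty. P(H) = 0.19, so P(¬H) = 0.81. With E the 'fail' result, P(E|H) = 0.98 and P(E|¬H) = 0.3.
P(E) = 0.98·0.19 + 0.3·0.81 = 0.18620 + 0.24300 = 0.42920.
By Bayes' theorem, P(H|E) = 0.18620 / 0.42920 = 0.434.

P(H | E) ≈ 0.434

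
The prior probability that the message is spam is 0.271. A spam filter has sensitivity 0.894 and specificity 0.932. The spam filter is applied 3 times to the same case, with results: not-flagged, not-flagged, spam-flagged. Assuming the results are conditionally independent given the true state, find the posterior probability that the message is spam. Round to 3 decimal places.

Posterior P(H) ≈ 0.059

Let H be the event that the message is spam; start with P(H) = 0.271. P('spam-flagged'|H) = 0.894, P('spam-flagged'|¬H) = 0.068.
Update on result 1 ('not-flagged'): P(H) ← 0.106·0.2710 / (0.106·0.2710 + 0.932·0.7290) = 0.028726/0.70815 = 0.0406.
Update on result 2 ('not-flagged'): P(H) ← 0.106·0.0406 / (0.106·0.0406 + 0.932·0.9594) = 0.0042999/0.89849 = 0.0048.
Update on result 3 ('spam-flagged'): P(H) ← 0.894·0.0048 / (0.894·0.0048 + 0.068·0.9952) = 0.0042783/0.071953 = 0.0595.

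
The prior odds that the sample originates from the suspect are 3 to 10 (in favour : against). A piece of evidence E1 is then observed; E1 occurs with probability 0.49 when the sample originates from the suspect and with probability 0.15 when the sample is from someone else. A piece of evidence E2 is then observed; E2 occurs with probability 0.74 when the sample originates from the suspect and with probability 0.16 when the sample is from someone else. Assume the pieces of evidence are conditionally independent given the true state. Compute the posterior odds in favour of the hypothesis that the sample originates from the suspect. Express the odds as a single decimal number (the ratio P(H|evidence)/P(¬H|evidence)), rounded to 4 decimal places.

Posterior odds ≈ 4.5325

Prior odds = 3/10 = 0.30000.
Likelihood ratio for E1 = 0.49/0.15 = 3.2667.
Likelihood ratio for E2 = 0.74/0.16 = 4.6250.
Posterior odds = prior odds × LR₁ × LR₂ = 4.5325.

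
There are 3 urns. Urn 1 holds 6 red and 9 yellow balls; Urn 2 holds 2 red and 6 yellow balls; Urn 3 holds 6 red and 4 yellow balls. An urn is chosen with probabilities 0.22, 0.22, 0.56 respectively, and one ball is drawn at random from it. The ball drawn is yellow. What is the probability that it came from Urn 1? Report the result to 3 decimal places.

P(yellow|Urn 1) = 0.6; P(yellow|Urn 2) = 0.75; P(yellow|Urn 3) = 0.4.
Prior × likelihood for each source: 0.22·0.6=0.1320, 0.22·0.75=0.1650, 0.56·0.4=0.2240. Summing gives P(yellow) = 0.52100.
P(Urn 1 | yellow) = 0.1320 / 0.52100 = 0.253.

Posterior probability ≈ 0.253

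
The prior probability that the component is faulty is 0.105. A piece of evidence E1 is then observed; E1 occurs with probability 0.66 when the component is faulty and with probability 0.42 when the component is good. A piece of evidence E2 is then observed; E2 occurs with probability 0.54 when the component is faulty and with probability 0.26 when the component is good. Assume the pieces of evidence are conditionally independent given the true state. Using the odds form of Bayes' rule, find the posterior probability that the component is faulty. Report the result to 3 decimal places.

Prior odds = 0.105/(1−0.105) = 0.11732. In log-odds, ln(0.11732) = -2.1429.
Add log likelihood ratios: ln(1.5714) + ln(2.0769) = 1.1829.
Posterior log-odds = -0.95999, so posterior odds = exp(-0.95999) = 0.38290. Converting, P(H|E) = 0.38290/1.3829 = 0.277.

Posterior probability ≈ 0.277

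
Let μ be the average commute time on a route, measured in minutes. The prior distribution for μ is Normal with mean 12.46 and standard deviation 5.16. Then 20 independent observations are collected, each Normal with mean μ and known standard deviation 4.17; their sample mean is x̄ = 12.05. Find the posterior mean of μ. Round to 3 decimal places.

Posterior mean ≈ 12.063

With known σ, the Normal prior is conjugate. Weight on the data is w = (n/σ²)/(n/σ² + 1/τ₀²) = 1.15016/(1.15016+0.0375578) = 0.96838.
Posterior mean = w·x̄ + (1−w)·μ₀ = 0.96838·12.05 + 0.031622·12.46 = 12.063.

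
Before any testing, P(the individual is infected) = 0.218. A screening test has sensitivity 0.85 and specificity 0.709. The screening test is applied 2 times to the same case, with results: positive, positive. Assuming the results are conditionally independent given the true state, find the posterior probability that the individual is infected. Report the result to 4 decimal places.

Posterior P(H) ≈ 0.7040

With H the event that the individual is infected, the joint likelihood of the observed sequence is P(data|H) = 0.85·0.85 = 0.72250 and P(data|¬H) = 0.291·0.291 = 0.084681.
Bayes: P(H|data) = 0.218·0.72250 / (0.218·0.72250 + 0.782·0.084681) = 0.15750/0.22373 = 0.7040.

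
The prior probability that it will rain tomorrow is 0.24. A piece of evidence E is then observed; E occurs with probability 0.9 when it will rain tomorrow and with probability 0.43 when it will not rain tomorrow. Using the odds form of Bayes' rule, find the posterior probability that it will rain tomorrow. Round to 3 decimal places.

Prior odds = 0.24/(1−0.24) = 0.31579.
Likelihood ratio for E = 0.9/0.43 = 2.0930.
Posterior odds = prior odds × LR = 0.66095.
Posterior probability = odds/(1+odds) = 0.66095/1.6610 = 0.398.

Posterior probability ≈ 0.398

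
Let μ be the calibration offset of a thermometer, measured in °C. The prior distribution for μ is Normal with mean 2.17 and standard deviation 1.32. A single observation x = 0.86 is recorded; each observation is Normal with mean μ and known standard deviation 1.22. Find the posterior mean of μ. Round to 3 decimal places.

With known σ, the Normal prior is conjugate. Weight on the data is w = (n/σ²)/(n/σ² + 1/τ₀²) = 0.671862/(0.671862+0.573921) = 0.53931.
Posterior mean = w·x̄ + (1−w)·μ₀ = 0.53931·0.86 + 0.46069·2.17 = 1.464.

Posterior mean ≈ 1.464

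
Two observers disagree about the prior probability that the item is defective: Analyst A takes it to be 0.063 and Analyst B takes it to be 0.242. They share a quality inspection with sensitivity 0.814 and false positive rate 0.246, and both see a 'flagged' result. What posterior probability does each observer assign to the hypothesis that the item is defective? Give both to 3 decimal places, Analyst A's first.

P('+'|H) = 0.814, P('+'|¬H) = 0.246.
Analyst A: numerator 0.814·0.063 = 0.051282; evidence = 0.051282+0.246·0.937 = 0.28178; posterior = 0.182.
Analyst B: numerator 0.814·0.242 = 0.19699; evidence = 0.19699+0.246·0.758 = 0.38346; posterior = 0.514.

Analyst A: 0.182; Analyst B: 0.514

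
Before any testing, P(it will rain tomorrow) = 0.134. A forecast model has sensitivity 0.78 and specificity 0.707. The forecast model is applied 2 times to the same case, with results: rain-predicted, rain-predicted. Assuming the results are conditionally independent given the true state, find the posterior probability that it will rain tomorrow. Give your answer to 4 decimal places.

Let H be the event that it will rain tomorrow; start with P(H) = 0.134. P('rain-predicted'|H) = 0.78, P('rain-predicted'|¬H) = 0.293.
Update on result 1 ('rain-predicted'): P(H) ← 0.78·0.1340 / (0.78·0.1340 + 0.293·0.8660) = 0.10452/0.35826 = 0.2917.
Update on result 2 ('rain-predicted'): P(H) ← 0.78·0.2917 / (0.78·0.2917 + 0.293·0.7083) = 0.22756/0.43508 = 0.5230.

Posterior P(H) ≈ 0.5230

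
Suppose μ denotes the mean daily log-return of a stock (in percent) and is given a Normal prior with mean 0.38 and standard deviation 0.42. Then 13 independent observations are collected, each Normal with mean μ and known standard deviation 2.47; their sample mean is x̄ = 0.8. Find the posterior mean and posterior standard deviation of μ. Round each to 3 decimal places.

With known σ, the Normal prior is conjugate. Weight on the data is w = (n/σ²)/(n/σ² + 1/τ₀²) = 2.13083/(2.13083+5.66893) = 0.27319.
Posterior mean = w·x̄ + (1−w)·μ₀ = 0.27319·0.8 + 0.72681·0.38 = 0.495. Posterior variance = 1/(2.13083+5.66893) = 0.128209, so SD = 0.358.

Posterior mean ≈ 0.495; posterior SD ≈ 0.358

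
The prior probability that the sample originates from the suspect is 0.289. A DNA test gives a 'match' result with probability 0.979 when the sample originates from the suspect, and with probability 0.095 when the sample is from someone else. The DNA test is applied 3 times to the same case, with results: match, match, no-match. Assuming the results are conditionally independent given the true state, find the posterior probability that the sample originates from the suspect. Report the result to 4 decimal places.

With H the event that the sample originates from the suspect, the joint likelihood of the observed sequence is P(data|H) = 0.979·0.979·0.021 = 0.020127 and P(data|¬H) = 0.095·0.095·0.905 = 0.0081676.
Bayes: P(H|data) = 0.289·0.020127 / (0.289·0.020127 + 0.711·0.0081676) = 0.0058168/0.011624 = 0.5004.

Posterior P(H) ≈ 0.5004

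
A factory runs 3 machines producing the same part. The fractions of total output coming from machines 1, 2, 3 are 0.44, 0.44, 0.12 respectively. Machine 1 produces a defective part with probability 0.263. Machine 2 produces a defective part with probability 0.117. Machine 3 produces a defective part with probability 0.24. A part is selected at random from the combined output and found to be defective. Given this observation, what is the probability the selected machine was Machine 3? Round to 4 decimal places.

Posterior probability ≈ 0.1469

Tabulate prior·likelihood by source: [1] prior 0.44, lik 0.263, product 0.1157; [2] prior 0.44, lik 0.117, product 0.05148; [3] prior 0.12, lik 0.24, product 0.02880.
Normalizing constant = 0.19600; the posterior for Machine 3 is its product over the sum, 0.02880/0.19600 = 0.1469.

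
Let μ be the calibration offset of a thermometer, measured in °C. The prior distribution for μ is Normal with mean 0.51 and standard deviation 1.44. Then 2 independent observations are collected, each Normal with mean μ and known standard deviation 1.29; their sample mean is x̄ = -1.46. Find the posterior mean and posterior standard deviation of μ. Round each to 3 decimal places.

Posterior mean ≈ -0.896; posterior SD ≈ 0.771

With known σ, the Normal prior is conjugate. Weight on the data is w = (n/σ²)/(n/σ² + 1/τ₀²) = 1.20185/(1.20185+0.482253) = 0.71364.
Posterior mean = w·x̄ + (1−w)·μ₀ = 0.71364·-1.46 + 0.28636·0.51 = -0.896. Posterior variance = 1/(1.20185+0.482253) = 0.593788, so SD = 0.771.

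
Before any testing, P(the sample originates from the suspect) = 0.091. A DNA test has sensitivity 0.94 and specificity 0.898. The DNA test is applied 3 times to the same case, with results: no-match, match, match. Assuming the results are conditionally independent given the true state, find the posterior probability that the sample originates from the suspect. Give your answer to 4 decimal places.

Posterior P(H) ≈ 0.3623

With H the event that the sample originates from the suspect, the joint likelihood of the observed sequence is P(data|H) = 0.06·0.94·0.94 = 0.053016 and P(data|¬H) = 0.898·0.102·0.102 = 0.0093428.
Bayes: P(H|data) = 0.091·0.053016 / (0.091·0.053016 + 0.909·0.0093428) = 0.0048245/0.013317 = 0.3623.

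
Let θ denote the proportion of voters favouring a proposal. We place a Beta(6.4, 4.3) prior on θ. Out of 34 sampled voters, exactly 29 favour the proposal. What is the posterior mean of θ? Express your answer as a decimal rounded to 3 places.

Posterior mean ≈ 0.792

Observing 29 successes and 5 failures updates Beta(6.4, 4.3) by adding the success and failure counts to the two shape parameters: α = 6.4+29 = 35.4, β = 4.3+5 = 9.3.
E[θ | data] = 35.4/(35.4+9.3) = 0.792.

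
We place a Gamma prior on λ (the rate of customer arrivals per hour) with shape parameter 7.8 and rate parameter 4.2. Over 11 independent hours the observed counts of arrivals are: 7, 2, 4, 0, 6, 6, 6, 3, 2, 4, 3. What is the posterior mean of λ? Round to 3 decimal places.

The Poisson likelihood adds the total count to the shape and the number of exposure periods to the rate. Here ∑xᵢ = 43 and n = 11, so shape 7.8→50.8 and rate 4.2→15.2.
Posterior mean = shape/rate = 50.8/15.2 = 3.342.

Posterior mean ≈ 3.342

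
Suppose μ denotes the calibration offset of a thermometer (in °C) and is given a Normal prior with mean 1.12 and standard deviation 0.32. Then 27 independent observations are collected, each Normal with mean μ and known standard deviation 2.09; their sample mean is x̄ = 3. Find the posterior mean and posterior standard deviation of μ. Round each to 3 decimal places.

Prior precision 1/τ₀² = 1/0.32² = 9.76562; data precision n/σ² = 27/2.09² = 6.18118.
Posterior precision = 9.76562 + 6.18118 = 15.9468, giving posterior SD = 1/√15.9468 = 0.250.
Posterior mean = (9.76562·1.12 + 6.18118·3) / 15.9468 = 1.849.

Posterior mean ≈ 1.849; posterior SD ≈ 0.250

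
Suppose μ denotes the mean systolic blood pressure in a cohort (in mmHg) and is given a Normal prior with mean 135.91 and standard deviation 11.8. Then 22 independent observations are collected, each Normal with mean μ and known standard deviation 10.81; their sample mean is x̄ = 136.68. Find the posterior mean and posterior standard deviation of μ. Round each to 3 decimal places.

With known σ, the Normal prior is conjugate. Weight on the data is w = (n/σ²)/(n/σ² + 1/τ₀²) = 0.188266/(0.188266+0.00718184) = 0.96325.
Posterior mean = w·x̄ + (1−w)·μ₀ = 0.96325·136.68 + 0.036746·135.91 = 136.652. Posterior variance = 1/(0.188266+0.00718184) = 5.11646, so SD = 2.262.

Posterior mean ≈ 136.652; posterior SD ≈ 2.262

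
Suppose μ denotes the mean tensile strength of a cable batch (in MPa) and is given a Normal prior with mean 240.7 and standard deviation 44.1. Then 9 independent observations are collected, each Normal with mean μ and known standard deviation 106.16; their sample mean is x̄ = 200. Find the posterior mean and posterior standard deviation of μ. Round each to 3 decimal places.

Prior precision 1/τ₀² = 1/44.1² = 0.00051419; data precision n/σ² = 9/106.16² = 0.00079858.
Posterior precision = 0.00051419 + 0.00079858 = 0.00131277, giving posterior SD = 1/√0.00131277 = 27.600.
Posterior mean = (0.00051419·240.7 + 0.00079858·200) / 0.00131277 = 215.941.

Posterior mean ≈ 215.941; posterior SD ≈ 27.600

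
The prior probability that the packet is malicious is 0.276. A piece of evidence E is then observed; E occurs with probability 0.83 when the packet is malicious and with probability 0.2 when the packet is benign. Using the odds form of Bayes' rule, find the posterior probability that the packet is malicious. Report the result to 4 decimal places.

Posterior probability ≈ 0.6127

Prior odds = 0.276/(1−0.276) = 0.38122. In log-odds, ln(0.38122) = -0.96439.
Add log likelihood ratio: ln(4.1500) = 1.4231.
Posterior log-odds = 0.45872, so posterior odds = exp(0.45872) = 1.5820. Converting, P(H|E) = 1.5820/2.5820 = 0.6127.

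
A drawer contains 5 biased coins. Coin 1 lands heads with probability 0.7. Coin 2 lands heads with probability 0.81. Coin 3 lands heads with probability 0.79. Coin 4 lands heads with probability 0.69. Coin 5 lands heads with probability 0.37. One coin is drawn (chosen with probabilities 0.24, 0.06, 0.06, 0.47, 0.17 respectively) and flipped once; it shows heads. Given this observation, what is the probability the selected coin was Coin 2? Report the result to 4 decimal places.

Tabulate prior·likelihood by source: [1] prior 0.24, lik 0.7, product 0.1680; [2] prior 0.06, lik 0.81, product 0.04860; [3] prior 0.06, lik 0.79, product 0.04740; [4] prior 0.47, lik 0.69, product 0.3243; [5] prior 0.17, lik 0.37, product 0.06290.
Normalizing constant = 0.65120; the posterior for Coin 2 is its product over the sum, 0.04860/0.65120 = 0.0746.

Posterior probability ≈ 0.0746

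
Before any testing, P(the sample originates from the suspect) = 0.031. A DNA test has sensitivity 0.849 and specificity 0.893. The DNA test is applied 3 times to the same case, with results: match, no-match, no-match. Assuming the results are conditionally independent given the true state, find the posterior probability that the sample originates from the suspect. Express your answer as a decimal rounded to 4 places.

With H the event that the sample originates from the suspect, the joint likelihood of the observed sequence is P(data|H) = 0.849·0.151·0.151 = 0.019358 and P(data|¬H) = 0.107·0.893·0.893 = 0.085327.
Bayes: P(H|data) = 0.031·0.019358 / (0.031·0.019358 + 0.969·0.085327) = 0.00060010/0.083282 = 0.0072.

Posterior P(H) ≈ 0.0072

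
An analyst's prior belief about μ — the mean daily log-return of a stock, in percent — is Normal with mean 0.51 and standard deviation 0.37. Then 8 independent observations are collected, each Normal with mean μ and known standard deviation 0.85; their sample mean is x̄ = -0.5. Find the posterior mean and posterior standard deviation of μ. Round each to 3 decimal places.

Posterior mean ≈ -0.099; posterior SD ≈ 0.233

Prior precision 1/τ₀² = 1/0.37² = 7.30460; data precision n/σ² = 8/0.85² = 11.0727.
Posterior precision = 7.30460 + 11.0727 = 18.3773, giving posterior SD = 1/√18.3773 = 0.233.
Posterior mean = (7.30460·0.51 + 11.0727·-0.5) / 18.3773 = -0.099.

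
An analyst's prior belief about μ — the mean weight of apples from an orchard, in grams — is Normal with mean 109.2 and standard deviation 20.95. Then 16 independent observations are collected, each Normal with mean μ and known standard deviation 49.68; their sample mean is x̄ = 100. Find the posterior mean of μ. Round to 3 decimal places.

Posterior mean ≈ 102.393

Prior precision 1/τ₀² = 1/20.95² = 0.00227841; data precision n/σ² = 16/49.68² = 0.00648271.
Posterior precision = 0.00227841 + 0.00648271 = 0.00876112.
Posterior mean = (0.00227841·109.2 + 0.00648271·100) / 0.00876112 = 102.393.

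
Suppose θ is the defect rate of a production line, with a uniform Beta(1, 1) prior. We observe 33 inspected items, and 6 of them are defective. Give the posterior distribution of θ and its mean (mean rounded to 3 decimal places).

Posterior: Beta(7, 28); mean ≈ 0.200

Observing 6 successes and 27 failures updates Beta(1, 1) by adding the success and failure counts to the two shape parameters: α = 1+6 = 7, β = 1+27 = 28.
Posterior mean = α/(α+β) = 7/35 = 0.200.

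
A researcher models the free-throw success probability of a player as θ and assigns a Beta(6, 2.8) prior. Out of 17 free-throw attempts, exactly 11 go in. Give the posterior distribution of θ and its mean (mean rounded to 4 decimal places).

The binomial likelihood is conjugate to the Beta prior: with 11 successes and 6 failures, the posterior is Beta(6+11, 2.8+6) = Beta(17, 8.8).
Posterior mean = α/(α+β) = 17/25.8 = 0.6589.

Posterior: Beta(17, 8.8); mean ≈ 0.6589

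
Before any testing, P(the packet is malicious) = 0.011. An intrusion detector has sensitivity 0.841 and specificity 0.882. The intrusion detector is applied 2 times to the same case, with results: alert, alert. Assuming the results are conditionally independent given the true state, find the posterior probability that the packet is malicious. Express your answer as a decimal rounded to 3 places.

With H the event that the packet is malicious, the joint likelihood of the observed sequence is P(data|H) = 0.841·0.841 = 0.70728 and P(data|¬H) = 0.118·0.118 = 0.013924.
Bayes: P(H|data) = 0.011·0.70728 / (0.011·0.70728 + 0.989·0.013924) = 0.0077801/0.021551 = 0.3610.

Posterior P(H) ≈ 0.361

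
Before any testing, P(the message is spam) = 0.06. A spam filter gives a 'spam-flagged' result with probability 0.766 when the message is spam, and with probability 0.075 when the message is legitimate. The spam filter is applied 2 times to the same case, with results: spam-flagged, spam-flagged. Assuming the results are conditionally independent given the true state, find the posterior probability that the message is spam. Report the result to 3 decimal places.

Posterior P(H) ≈ 0.869

Let H be the event that the message is spam; start with P(H) = 0.06. P('spam-flagged'|H) = 0.766, P('spam-flagged'|¬H) = 0.075.
Update on result 1 ('spam-flagged'): P(H) ← 0.766·0.0600 / (0.766·0.0600 + 0.075·0.9400) = 0.045960/0.11646 = 0.3946.
Update on result 2 ('spam-flagged'): P(H) ← 0.766·0.3946 / (0.766·0.3946 + 0.075·0.6054) = 0.30230/0.34770 = 0.8694.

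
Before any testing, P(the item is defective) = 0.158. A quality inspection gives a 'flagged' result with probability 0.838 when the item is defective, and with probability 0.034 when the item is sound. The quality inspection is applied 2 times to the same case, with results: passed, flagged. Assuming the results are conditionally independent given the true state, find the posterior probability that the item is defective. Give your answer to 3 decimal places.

Let H be the event that the item is defective; start with P(H) = 0.158. P('flagged'|H) = 0.838, P('flagged'|¬H) = 0.034.
Update on result 1 ('passed'): P(H) ← 0.162·0.1580 / (0.162·0.1580 + 0.966·0.8420) = 0.025596/0.83897 = 0.0305.
Update on result 2 ('flagged'): P(H) ← 0.838·0.0305 / (0.838·0.0305 + 0.034·0.9695) = 0.025566/0.058529 = 0.4368.

Posterior P(H) ≈ 0.437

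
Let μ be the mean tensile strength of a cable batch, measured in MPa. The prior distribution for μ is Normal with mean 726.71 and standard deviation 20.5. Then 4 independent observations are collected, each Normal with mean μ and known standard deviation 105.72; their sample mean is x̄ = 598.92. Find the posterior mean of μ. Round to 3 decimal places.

Posterior mean ≈ 710.003

With known σ, the Normal prior is conjugate. Weight on the data is w = (n/σ²)/(n/σ² + 1/τ₀²) = 0.00035789/(0.00035789+0.00237954) = 0.13074.
Posterior mean = w·x̄ + (1−w)·μ₀ = 0.13074·598.92 + 0.86926·726.71 = 710.003.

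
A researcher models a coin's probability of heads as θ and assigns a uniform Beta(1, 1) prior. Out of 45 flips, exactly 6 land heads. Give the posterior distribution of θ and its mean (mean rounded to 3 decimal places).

Posterior: Beta(7, 40); mean ≈ 0.149

The binomial likelihood is conjugate to the Beta prior: with 6 successes and 39 failures, the posterior is Beta(1+6, 1+39) = Beta(7, 40).
E[θ | data] = 7/(7+40) = 0.149.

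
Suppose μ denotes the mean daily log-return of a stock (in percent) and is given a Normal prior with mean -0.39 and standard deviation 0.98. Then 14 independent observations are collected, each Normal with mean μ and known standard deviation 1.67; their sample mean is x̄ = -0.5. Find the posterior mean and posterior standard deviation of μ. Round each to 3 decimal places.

Posterior mean ≈ -0.481; posterior SD ≈ 0.406

With known σ, the Normal prior is conjugate. Weight on the data is w = (n/σ²)/(n/σ² + 1/τ₀²) = 5.01990/(5.01990+1.04123) = 0.82821.
Posterior mean = w·x̄ + (1−w)·μ₀ = 0.82821·-0.5 + 0.17179·-0.39 = -0.481. Posterior variance = 1/(5.01990+1.04123) = 0.164986, so SD = 0.406.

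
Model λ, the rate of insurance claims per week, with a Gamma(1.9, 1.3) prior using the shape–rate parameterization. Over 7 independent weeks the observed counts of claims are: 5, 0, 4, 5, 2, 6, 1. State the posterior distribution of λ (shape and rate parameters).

Posterior: Gamma(shape=24.9, rate=8.3)

The Poisson likelihood adds the total count to the shape and the number of exposure periods to the rate. Here ∑xᵢ = 23 and n = 7, so shape 1.9→24.9 and rate 1.3→8.3.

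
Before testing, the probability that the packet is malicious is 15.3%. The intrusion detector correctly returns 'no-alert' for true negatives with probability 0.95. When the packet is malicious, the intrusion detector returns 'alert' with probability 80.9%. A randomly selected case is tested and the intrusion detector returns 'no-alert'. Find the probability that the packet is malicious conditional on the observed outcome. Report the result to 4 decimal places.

P(H | E) ≈ 0.0350

Let H be the event that the packet is malicious. P(H) = 0.153, so P(¬H) = 0.847. With E the 'no-alert' result, P(E|H) = 0.191 and P(E|¬H) = 0.95.
P(E) = 0.191·0.153 + 0.95·0.847 = 0.029223 + 0.80465 = 0.83387.
By Bayes' theorem, P(H|E) = 0.029223 / 0.83387 = 0.0350.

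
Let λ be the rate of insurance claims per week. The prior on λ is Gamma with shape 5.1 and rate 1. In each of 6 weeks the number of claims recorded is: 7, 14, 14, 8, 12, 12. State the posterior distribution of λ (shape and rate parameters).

Posterior: Gamma(shape=72.1, rate=7)

Total count ∑xᵢ = 67 over n = 6 weeks.
Gamma is conjugate to the Poisson likelihood: posterior is Gamma(shape = 5.1+67 = 72.1, rate = 1+6 = 7).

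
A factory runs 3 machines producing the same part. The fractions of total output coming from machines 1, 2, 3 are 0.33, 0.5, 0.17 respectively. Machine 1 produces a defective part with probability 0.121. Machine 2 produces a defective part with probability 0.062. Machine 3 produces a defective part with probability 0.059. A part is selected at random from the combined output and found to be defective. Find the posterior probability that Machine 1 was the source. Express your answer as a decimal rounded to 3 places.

P(defective|M1) = 0.121; P(defective|M2) = 0.062; P(defective|M3) = 0.059.
Prior × likelihood for each source: 0.33·0.121=0.03993, 0.5·0.062=0.03100, 0.17·0.059=0.01003. Summing gives P(defective) = 0.080960.
P(Machine 1 | defective) = 0.03993 / 0.080960 = 0.493.

Posterior probability ≈ 0.493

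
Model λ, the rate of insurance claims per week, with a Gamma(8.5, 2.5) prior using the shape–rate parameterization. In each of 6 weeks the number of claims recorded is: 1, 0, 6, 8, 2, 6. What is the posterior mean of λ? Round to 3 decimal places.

Posterior mean ≈ 3.706

Total count ∑xᵢ = 23 over n = 6 weeks.
Gamma is conjugate to the Poisson likelihood: posterior is Gamma(shape = 8.5+23 = 31.5, rate = 2.5+6 = 8.5).
Posterior mean = shape/rate = 31.5/8.5 = 3.706.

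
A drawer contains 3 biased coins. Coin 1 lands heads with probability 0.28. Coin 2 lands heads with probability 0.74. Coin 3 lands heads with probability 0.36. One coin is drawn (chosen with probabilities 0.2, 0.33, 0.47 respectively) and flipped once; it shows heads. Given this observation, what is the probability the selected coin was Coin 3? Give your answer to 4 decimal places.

Tabulate prior·likelihood by source: [1] prior 0.2, lik 0.28, product 0.05600; [2] prior 0.33, lik 0.74, product 0.2442; [3] prior 0.47, lik 0.36, product 0.1692.
Normalizing constant = 0.46940; the posterior for Coin 3 is its product over the sum, 0.1692/0.46940 = 0.3605.

Posterior probability ≈ 0.3605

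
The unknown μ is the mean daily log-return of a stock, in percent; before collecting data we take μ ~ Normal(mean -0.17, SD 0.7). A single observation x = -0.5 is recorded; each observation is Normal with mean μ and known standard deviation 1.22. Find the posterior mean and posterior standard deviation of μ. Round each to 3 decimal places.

Posterior mean ≈ -0.252; posterior SD ≈ 0.607

With known σ, the Normal prior is conjugate. Weight on the data is w = (n/σ²)/(n/σ² + 1/τ₀²) = 0.671862/(0.671862+2.04082) = 0.24767.
Posterior mean = w·x̄ + (1−w)·μ₀ = 0.24767·-0.5 + 0.75233·-0.17 = -0.252. Posterior variance = 1/(0.671862+2.04082) = 0.368639, so SD = 0.607.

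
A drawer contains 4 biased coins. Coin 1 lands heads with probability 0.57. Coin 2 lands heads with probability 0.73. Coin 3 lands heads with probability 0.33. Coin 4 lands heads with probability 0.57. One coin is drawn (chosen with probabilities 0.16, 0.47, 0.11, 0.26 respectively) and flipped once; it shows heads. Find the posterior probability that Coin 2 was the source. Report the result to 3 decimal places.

Tabulate prior·likelihood by source: [1] prior 0.16, lik 0.57, product 0.09120; [2] prior 0.47, lik 0.73, product 0.3431; [3] prior 0.11, lik 0.33, product 0.03630; [4] prior 0.26, lik 0.57, product 0.1482.
Normalizing constant = 0.61880; the posterior for Coin 2 is its product over the sum, 0.3431/0.61880 = 0.554.

Posterior probability ≈ 0.554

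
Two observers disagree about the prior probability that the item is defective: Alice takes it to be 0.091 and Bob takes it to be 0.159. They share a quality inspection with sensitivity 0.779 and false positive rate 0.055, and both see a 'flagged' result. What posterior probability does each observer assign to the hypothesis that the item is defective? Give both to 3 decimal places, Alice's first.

P('+'|H) = 0.779, P('+'|¬H) = 0.055.
Alice: numerator 0.779·0.091 = 0.070889; evidence = 0.070889+0.055·0.909 = 0.12088; posterior = 0.586.
Bob: numerator 0.779·0.159 = 0.12386; evidence = 0.12386+0.055·0.841 = 0.17012; posterior = 0.728.

Alice: 0.586; Bob: 0.728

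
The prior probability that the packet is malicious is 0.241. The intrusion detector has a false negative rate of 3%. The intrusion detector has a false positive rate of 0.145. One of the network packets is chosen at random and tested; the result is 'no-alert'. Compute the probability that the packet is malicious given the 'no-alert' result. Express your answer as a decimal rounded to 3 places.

P(H | E) ≈ 0.011

Let H be the event that the packet is malicious. P(H) = 0.241, so P(¬H) = 0.759. With E the 'no-alert' result, P(E|H) = 0.03 and P(E|¬H) = 0.855.
P(E) = 0.03·0.241 + 0.855·0.759 = 0.0072300 + 0.64894 = 0.65617.
By Bayes' theorem, P(H|E) = 0.0072300 / 0.65617 = 0.011.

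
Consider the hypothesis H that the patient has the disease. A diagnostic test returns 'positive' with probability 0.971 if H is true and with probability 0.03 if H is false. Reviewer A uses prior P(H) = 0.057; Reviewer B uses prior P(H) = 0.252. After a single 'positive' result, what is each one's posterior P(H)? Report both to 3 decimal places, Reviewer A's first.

P('+'|H) = 0.971, P('+'|¬H) = 0.03.
Reviewer A: numerator 0.971·0.057 = 0.055347; evidence = 0.055347+0.03·0.943 = 0.083637; posterior = 0.662.
Reviewer B: numerator 0.971·0.252 = 0.24469; evidence = 0.24469+0.03·0.748 = 0.26713; posterior = 0.916.

Reviewer A: 0.662; Reviewer B: 0.916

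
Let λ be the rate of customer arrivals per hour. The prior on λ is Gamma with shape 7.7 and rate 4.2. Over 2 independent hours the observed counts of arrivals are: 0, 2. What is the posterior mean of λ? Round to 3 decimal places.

The Poisson likelihood adds the total count to the shape and the number of exposure periods to the rate. Here ∑xᵢ = 2 and n = 2, so shape 7.7→9.7 and rate 4.2→6.2.
E[λ | data] = 9.7/6.2 = 1.565.

Posterior mean ≈ 1.565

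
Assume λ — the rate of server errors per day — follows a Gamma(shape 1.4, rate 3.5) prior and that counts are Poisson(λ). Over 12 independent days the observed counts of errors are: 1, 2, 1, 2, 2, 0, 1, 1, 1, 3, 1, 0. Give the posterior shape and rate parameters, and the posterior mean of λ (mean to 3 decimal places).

The Poisson likelihood adds the total count to the shape and the number of exposure periods to the rate. Here ∑xᵢ = 15 and n = 12, so shape 1.4→16.4 and rate 3.5→15.5.
E[λ | data] = 16.4/15.5 = 1.058.

Posterior: Gamma(shape=16.4, rate=15.5); mean ≈ 1.058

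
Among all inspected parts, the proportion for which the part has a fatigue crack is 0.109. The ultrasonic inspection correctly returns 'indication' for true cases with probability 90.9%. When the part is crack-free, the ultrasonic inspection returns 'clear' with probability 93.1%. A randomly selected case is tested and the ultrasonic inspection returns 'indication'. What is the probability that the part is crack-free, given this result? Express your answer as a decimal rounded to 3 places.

P(¬H | E) ≈ 0.383

Write H for 'the part has a fatigue crack'. Prior odds H:¬H = 0.109/0.891 = 0.12233. For the 'indication' outcome, the likelihood ratio is 0.909/0.069 = 13.174.
Posterior odds = 0.12233 × 13.174 = 1.6116, so P(H|E) = 1.6116/(1+1.6116) = 0.617. Then P(¬H|E) = 1 − 0.617 = 0.383.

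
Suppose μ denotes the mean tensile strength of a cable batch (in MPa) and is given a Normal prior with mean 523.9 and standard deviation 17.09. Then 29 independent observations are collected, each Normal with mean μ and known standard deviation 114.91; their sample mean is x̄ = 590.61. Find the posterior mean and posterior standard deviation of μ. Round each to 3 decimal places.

Posterior mean ≈ 549.969; posterior SD ≈ 13.339

With known σ, the Normal prior is conjugate. Weight on the data is w = (n/σ²)/(n/σ² + 1/τ₀²) = 0.00219625/(0.00219625+0.00342386) = 0.39078.
Posterior mean = w·x̄ + (1−w)·μ₀ = 0.39078·590.61 + 0.60922·523.9 = 549.969. Posterior variance = 1/(0.00219625+0.00342386) = 177.932, so SD = 13.339.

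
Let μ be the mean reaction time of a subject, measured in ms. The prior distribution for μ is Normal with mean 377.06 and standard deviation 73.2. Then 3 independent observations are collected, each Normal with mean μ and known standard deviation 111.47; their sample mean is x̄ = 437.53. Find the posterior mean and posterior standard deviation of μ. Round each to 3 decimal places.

Posterior mean ≈ 411.166; posterior SD ≈ 48.333

Prior precision 1/τ₀² = 1/73.2² = 0.00018663; data precision n/σ² = 3/111.47² = 0.00024144.
Posterior precision = 0.00018663 + 0.00024144 = 0.00042807, giving posterior SD = 1/√0.00042807 = 48.333.
Posterior mean = (0.00018663·377.06 + 0.00024144·437.53) / 0.00042807 = 411.166.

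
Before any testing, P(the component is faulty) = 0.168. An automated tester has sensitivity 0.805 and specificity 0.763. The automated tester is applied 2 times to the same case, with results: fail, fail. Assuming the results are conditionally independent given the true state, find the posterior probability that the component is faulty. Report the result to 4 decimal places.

With H the event that the component is faulty, the joint likelihood of the observed sequence is P(data|H) = 0.805·0.805 = 0.64803 and P(data|¬H) = 0.237·0.237 = 0.056169.
Bayes: P(H|data) = 0.168·0.64803 / (0.168·0.64803 + 0.832·0.056169) = 0.10887/0.15560 = 0.6997.

Posterior P(H) ≈ 0.6997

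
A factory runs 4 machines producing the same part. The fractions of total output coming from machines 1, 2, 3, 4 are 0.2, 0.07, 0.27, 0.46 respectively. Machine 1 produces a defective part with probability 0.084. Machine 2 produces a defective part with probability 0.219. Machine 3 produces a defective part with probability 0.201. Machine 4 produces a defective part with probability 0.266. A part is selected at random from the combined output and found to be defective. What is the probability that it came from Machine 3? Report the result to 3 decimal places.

Posterior probability ≈ 0.260

P(defective|M1) = 0.084; P(defective|M2) = 0.219; P(defective|M3) = 0.201; P(defective|M4) = 0.266.
Prior × likelihood for each source: 0.2·0.084=0.01680, 0.07·0.219=0.01533, 0.27·0.201=0.05427, 0.46·0.266=0.1224. Summing gives P(defective) = 0.20876.
P(Machine 3 | defective) = 0.05427 / 0.20876 = 0.260.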